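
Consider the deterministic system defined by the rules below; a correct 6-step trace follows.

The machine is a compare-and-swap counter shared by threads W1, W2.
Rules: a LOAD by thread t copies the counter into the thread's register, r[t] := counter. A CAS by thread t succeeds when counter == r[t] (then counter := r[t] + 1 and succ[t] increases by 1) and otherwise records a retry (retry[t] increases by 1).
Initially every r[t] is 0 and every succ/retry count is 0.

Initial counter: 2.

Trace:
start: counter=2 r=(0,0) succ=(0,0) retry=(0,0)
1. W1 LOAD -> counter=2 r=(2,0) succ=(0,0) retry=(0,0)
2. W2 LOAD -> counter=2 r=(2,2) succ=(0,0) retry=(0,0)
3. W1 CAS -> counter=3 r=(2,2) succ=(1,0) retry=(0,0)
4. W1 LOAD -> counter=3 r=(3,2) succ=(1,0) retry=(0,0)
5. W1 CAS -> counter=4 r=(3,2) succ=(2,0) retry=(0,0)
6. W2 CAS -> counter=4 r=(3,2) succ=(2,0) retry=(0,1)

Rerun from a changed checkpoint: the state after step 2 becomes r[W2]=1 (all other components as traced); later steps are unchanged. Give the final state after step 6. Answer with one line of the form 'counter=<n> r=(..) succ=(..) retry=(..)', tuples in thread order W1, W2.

state after step 2 := counter=2 r=(2,1) succ=(0,0) retry=(0,0)
3. W1 CAS -> counter=3 r=(2,1) succ=(1,0) retry=(0,0)
4. W1 LOAD -> counter=3 r=(3,1) succ=(1,0) retry=(0,0)
5. W1 CAS -> counter=4 r=(3,1) succ=(2,0) retry=(0,0)
6. W2 CAS -> counter=4 r=(3,1) succ=(2,0) retry=(0,1)

counter=4 r=(3,1) succ=(2,0) retry=(0,1)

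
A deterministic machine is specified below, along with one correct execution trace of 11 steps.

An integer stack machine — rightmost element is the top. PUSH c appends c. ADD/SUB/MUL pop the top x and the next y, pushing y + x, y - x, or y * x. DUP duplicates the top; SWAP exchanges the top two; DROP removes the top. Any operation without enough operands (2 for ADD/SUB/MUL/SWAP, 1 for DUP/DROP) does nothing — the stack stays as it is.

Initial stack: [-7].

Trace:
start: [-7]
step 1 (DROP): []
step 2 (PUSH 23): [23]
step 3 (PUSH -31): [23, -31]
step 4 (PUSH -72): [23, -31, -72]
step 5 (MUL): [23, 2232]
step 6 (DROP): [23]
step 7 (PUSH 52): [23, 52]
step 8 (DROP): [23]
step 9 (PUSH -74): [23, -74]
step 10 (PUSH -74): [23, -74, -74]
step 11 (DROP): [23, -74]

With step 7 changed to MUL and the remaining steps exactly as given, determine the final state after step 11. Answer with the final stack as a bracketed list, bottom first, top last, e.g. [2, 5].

(re-executing from step 7 with the substitution; state before step 7: [23])
step 7 (MUL): [23]
step 8 (DROP): []
step 9 (PUSH -74): [-74]
step 10 (PUSH -74): [-74, -74]
step 11 (DROP): [-74]

[-74]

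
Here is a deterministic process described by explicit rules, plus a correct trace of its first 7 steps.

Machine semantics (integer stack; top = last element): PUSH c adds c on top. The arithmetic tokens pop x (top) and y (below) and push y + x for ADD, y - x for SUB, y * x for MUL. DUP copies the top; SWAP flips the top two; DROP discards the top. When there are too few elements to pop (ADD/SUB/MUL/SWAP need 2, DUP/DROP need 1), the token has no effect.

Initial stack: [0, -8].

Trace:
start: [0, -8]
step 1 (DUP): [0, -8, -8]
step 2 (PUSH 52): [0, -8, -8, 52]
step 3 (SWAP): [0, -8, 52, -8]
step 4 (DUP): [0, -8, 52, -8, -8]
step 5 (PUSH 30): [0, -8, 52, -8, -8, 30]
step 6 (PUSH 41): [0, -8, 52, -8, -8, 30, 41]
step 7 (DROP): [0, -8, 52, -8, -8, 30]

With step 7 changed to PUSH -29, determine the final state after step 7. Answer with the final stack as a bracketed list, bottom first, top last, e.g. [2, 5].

[0, -8, 52, -8, -8, 30, 41, -29]

(re-executing from step 7 with the substitution; state before step 7: [0, -8, 52, -8, -8, 30, 41])
step 7 (PUSH -29): [0, -8, 52, -8, -8, 30, 41, -29]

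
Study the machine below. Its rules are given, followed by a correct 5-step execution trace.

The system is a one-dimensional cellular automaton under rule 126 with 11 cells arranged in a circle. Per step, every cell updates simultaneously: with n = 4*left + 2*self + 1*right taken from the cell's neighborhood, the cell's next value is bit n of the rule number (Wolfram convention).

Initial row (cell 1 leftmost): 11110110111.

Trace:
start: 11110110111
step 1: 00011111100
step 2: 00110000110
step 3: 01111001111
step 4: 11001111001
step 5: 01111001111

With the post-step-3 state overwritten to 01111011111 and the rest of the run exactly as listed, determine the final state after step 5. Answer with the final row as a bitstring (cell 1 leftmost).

state after step 3 := 01111011111
step 4: 11001110001
step 5: 01111011011

01111011011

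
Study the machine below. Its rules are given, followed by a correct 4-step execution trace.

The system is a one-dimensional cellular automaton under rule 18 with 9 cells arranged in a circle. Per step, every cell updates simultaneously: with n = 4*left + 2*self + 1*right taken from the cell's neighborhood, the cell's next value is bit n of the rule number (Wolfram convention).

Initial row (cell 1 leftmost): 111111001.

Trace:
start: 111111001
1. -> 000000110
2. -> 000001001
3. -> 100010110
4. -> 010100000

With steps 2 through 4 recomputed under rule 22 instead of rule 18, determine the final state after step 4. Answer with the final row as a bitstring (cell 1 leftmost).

010100000

(re-executing steps 2..4 under rule 22; state before step 2: 000000110)
2. -> 000001001
3. -> 100011111
4. -> 010100000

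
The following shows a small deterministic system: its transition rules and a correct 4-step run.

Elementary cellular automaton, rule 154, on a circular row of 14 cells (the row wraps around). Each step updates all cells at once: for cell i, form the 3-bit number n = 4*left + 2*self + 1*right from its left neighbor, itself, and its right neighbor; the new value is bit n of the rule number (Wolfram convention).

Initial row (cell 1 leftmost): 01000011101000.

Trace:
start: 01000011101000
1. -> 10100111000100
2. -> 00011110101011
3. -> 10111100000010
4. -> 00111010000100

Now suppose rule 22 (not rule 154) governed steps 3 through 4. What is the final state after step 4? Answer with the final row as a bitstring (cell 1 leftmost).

(re-executing steps 3..4 under rule 22; state before step 3: 00011110101011)
3. -> 10100000101000
4. -> 10110001101101

10110001101101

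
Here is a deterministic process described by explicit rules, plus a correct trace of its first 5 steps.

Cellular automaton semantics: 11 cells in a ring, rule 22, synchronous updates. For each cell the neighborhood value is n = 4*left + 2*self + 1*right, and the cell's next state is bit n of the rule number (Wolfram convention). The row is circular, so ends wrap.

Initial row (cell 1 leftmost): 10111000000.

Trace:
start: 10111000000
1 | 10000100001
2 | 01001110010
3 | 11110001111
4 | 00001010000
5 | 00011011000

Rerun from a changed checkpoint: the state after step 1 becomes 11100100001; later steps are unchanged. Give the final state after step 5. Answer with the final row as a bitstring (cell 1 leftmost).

state after step 1 := 11100100001
2 | 00011110010
3 | 00100001111
4 | 11110010000
5 | 00001111001

00001111001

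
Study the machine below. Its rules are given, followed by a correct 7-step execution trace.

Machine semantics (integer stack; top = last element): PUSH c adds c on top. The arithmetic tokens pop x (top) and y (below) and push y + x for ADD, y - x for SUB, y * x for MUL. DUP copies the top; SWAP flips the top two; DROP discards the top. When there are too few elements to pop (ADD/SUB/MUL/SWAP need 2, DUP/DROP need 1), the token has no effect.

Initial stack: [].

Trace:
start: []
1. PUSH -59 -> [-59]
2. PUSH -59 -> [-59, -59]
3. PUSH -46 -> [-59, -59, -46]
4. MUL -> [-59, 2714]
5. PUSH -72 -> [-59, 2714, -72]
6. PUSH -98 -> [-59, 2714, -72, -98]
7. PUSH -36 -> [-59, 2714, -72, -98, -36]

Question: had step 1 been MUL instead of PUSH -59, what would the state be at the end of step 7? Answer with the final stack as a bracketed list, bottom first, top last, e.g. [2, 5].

(re-executing from step 1 with the substitution; state before step 1: [])
1. MUL -> []
2. PUSH -59 -> [-59]
3. PUSH -46 -> [-59, -46]
4. MUL -> [2714]
5. PUSH -72 -> [2714, -72]
6. PUSH -98 -> [2714, -72, -98]
7. PUSH -36 -> [2714, -72, -98, -36]

[2714, -72, -98, -36]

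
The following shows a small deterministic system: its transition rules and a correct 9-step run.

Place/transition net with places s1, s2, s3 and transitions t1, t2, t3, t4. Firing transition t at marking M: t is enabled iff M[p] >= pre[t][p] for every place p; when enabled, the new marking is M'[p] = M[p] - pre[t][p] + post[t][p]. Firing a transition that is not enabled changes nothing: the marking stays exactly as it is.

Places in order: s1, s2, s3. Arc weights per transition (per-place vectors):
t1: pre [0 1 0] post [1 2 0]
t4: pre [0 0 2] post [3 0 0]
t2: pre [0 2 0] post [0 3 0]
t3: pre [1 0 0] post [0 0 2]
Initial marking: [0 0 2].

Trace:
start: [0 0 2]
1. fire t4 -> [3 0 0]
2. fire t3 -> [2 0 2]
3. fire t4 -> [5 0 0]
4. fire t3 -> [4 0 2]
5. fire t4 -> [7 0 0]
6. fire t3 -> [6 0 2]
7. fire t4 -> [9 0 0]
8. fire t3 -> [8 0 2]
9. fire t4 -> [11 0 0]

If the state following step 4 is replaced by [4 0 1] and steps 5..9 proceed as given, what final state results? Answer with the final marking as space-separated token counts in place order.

8 0 1

state after step 4 := [4 0 1]
5. fire t4 -> [4 0 1]
6. fire t3 -> [3 0 3]
7. fire t4 -> [6 0 1]
8. fire t3 -> [5 0 3]
9. fire t4 -> [8 0 1]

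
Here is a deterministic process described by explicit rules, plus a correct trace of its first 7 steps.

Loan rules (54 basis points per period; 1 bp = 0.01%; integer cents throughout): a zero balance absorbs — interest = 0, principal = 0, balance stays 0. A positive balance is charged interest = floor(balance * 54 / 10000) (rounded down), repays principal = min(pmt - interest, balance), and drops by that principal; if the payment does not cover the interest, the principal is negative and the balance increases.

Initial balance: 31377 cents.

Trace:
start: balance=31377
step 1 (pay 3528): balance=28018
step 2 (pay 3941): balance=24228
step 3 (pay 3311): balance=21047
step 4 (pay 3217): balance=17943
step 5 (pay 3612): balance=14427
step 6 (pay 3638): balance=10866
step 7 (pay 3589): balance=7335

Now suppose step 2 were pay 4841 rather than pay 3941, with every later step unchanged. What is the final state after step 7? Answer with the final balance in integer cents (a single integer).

6410

(re-executing from step 2 with the substitution; state before step 2: balance=28018)
step 2 (pay 4841): balance=23328
step 3 (pay 3311): balance=20142
step 4 (pay 3217): balance=17033
step 5 (pay 3612): balance=13512
step 6 (pay 3638): balance=9946
step 7 (pay 3589): balance=6410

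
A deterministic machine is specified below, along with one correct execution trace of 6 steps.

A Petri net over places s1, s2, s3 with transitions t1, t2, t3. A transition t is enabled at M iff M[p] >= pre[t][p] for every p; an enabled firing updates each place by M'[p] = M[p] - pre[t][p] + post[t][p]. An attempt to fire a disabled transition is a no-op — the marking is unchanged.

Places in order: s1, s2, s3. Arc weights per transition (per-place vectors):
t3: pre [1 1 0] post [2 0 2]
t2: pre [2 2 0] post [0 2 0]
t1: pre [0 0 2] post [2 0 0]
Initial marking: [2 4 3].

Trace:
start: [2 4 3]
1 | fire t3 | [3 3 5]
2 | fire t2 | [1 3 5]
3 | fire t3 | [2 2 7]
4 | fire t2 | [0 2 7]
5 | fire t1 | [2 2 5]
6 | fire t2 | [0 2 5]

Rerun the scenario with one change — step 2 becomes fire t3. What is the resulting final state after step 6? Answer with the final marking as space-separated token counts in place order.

7 1 7

(re-executing from step 2 with the substitution; state before step 2: [3 3 5])
2 | fire t3 | [4 2 7]
3 | fire t3 | [5 1 9]
4 | fire t2 | [5 1 9]
5 | fire t1 | [7 1 7]
6 | fire t2 | [7 1 7]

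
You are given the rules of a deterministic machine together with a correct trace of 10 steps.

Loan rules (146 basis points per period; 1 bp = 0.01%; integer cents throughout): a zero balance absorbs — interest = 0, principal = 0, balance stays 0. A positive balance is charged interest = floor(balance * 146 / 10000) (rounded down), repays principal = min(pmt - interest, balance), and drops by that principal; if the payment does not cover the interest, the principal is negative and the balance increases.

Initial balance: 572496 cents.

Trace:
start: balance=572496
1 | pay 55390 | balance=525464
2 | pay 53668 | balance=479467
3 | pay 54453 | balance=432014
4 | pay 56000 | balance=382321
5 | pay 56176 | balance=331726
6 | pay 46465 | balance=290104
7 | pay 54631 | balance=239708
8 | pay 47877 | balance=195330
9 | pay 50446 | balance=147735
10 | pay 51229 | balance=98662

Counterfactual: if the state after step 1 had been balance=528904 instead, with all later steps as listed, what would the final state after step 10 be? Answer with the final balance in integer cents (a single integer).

102583

state after step 1 := balance=528904
2 | pay 53668 | balance=482957
3 | pay 54453 | balance=435555
4 | pay 56000 | balance=385914
5 | pay 56176 | balance=335372
6 | pay 46465 | balance=293803
7 | pay 54631 | balance=243461
8 | pay 47877 | balance=199138
9 | pay 50446 | balance=151599
10 | pay 51229 | balance=102583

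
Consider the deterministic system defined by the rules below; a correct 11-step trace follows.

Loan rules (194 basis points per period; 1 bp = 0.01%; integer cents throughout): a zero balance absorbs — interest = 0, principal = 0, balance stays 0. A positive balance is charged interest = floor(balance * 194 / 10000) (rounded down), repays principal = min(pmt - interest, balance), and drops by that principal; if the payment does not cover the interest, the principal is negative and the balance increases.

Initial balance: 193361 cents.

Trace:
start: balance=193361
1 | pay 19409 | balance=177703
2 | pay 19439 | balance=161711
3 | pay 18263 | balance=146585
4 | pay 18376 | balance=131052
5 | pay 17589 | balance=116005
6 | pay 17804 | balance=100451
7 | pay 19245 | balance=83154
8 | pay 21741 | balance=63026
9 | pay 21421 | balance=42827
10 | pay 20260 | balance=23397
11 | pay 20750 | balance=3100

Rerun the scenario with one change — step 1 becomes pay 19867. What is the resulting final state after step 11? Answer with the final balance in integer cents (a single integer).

(re-executing from step 1 with the substitution; state before step 1: balance=193361)
1 | pay 19867 | balance=177245
2 | pay 19439 | balance=161244
3 | pay 18263 | balance=146109
4 | pay 18376 | balance=130567
5 | pay 17589 | balance=115510
6 | pay 17804 | balance=99946
7 | pay 19245 | balance=82639
8 | pay 21741 | balance=62501
9 | pay 21421 | balance=42292
10 | pay 20260 | balance=22852
11 | pay 20750 | balance=2545

2545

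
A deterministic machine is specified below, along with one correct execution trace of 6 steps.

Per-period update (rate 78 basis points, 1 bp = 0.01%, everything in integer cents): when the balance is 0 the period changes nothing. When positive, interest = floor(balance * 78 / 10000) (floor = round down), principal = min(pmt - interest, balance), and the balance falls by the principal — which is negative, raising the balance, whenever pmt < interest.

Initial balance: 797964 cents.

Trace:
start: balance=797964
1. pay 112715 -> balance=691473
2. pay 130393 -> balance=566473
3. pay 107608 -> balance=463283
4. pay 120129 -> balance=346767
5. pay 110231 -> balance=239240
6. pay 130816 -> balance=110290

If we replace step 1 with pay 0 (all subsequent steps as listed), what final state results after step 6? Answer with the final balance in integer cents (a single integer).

(re-executing from step 1 with the substitution; state before step 1: balance=797964)
1. pay 0 -> balance=804188
2. pay 130393 -> balance=680067
3. pay 107608 -> balance=577763
4. pay 120129 -> balance=462140
5. pay 110231 -> balance=355513
6. pay 130816 -> balance=227470

227470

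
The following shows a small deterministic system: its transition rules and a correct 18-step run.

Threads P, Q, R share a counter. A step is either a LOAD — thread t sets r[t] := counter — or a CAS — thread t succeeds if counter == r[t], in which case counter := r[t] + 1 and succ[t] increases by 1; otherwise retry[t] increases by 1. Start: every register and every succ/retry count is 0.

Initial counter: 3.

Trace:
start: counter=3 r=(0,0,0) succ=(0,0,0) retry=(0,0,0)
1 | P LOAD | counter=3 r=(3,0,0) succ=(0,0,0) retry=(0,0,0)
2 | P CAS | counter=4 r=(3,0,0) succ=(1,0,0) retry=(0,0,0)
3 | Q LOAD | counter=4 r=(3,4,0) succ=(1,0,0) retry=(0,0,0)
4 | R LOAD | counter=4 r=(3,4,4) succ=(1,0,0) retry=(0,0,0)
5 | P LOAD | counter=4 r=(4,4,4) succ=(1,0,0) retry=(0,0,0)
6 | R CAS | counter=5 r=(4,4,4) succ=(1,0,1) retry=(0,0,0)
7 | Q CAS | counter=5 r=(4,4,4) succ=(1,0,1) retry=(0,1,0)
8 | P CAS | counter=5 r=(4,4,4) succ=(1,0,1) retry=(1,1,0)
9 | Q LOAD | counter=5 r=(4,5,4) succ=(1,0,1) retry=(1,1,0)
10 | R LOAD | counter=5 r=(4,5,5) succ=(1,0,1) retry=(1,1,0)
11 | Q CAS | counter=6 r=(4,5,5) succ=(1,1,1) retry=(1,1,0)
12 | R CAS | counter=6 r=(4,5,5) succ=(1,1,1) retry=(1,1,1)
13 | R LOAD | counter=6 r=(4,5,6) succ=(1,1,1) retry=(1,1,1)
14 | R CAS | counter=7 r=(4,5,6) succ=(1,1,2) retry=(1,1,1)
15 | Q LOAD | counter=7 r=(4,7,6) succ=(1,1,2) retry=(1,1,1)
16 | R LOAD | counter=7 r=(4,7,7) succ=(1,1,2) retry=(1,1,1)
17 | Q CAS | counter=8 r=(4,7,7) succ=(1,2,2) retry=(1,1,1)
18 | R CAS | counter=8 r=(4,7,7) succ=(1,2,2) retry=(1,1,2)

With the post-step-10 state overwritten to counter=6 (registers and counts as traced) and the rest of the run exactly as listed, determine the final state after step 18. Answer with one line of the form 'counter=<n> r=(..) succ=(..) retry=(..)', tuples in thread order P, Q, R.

state after step 10 := counter=6 r=(4,5,5) succ=(1,0,1) retry=(1,1,0)
11 | Q CAS | counter=6 r=(4,5,5) succ=(1,0,1) retry=(1,2,0)
12 | R CAS | counter=6 r=(4,5,5) succ=(1,0,1) retry=(1,2,1)
13 | R LOAD | counter=6 r=(4,5,6) succ=(1,0,1) retry=(1,2,1)
14 | R CAS | counter=7 r=(4,5,6) succ=(1,0,2) retry=(1,2,1)
15 | Q LOAD | counter=7 r=(4,7,6) succ=(1,0,2) retry=(1,2,1)
16 | R LOAD | counter=7 r=(4,7,7) succ=(1,0,2) retry=(1,2,1)
17 | Q CAS | counter=8 r=(4,7,7) succ=(1,1,2) retry=(1,2,1)
18 | R CAS | counter=8 r=(4,7,7) succ=(1,1,2) retry=(1,2,2)

counter=8 r=(4,7,7) succ=(1,1,2) retry=(1,2,2)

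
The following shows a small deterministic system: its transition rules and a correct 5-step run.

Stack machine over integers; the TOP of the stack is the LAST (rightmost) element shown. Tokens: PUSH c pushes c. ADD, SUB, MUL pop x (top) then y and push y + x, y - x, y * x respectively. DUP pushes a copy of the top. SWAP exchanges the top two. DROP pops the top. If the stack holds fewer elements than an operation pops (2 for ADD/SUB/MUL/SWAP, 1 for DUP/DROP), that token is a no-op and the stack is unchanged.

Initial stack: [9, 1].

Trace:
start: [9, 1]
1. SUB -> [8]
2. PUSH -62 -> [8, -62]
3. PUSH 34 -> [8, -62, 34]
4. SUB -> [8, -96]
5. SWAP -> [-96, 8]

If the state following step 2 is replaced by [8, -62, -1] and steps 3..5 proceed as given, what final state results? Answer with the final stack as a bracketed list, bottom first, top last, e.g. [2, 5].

[8, -35, -62]

state after step 2 := [8, -62, -1]
3. PUSH 34 -> [8, -62, -1, 34]
4. SUB -> [8, -62, -35]
5. SWAP -> [8, -35, -62]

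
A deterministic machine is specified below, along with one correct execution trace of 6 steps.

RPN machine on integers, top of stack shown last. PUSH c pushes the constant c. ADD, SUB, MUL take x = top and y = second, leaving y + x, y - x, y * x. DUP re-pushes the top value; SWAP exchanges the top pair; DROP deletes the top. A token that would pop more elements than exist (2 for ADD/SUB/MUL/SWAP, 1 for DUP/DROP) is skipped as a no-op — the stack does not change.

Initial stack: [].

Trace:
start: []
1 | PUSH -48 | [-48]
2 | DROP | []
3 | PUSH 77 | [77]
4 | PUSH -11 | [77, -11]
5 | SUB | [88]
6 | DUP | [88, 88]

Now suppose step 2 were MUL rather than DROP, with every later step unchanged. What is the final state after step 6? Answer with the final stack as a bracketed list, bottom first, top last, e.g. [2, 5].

(re-executing from step 2 with the substitution; state before step 2: [-48])
2 | MUL | [-48]
3 | PUSH 77 | [-48, 77]
4 | PUSH -11 | [-48, 77, -11]
5 | SUB | [-48, 88]
6 | DUP | [-48, 88, 88]

[-48, 88, 88]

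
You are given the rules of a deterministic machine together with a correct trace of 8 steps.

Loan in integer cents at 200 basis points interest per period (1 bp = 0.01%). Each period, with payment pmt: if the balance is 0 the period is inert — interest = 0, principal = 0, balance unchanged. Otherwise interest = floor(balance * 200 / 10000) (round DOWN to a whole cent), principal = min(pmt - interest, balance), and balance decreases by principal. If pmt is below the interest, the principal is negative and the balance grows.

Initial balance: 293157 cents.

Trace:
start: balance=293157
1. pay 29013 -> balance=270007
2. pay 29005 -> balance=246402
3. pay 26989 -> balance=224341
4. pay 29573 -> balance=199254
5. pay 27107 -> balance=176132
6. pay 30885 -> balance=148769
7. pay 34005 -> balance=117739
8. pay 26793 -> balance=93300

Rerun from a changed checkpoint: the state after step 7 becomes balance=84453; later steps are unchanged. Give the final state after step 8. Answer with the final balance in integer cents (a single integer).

59349

state after step 7 := balance=84453
8. pay 26793 -> balance=59349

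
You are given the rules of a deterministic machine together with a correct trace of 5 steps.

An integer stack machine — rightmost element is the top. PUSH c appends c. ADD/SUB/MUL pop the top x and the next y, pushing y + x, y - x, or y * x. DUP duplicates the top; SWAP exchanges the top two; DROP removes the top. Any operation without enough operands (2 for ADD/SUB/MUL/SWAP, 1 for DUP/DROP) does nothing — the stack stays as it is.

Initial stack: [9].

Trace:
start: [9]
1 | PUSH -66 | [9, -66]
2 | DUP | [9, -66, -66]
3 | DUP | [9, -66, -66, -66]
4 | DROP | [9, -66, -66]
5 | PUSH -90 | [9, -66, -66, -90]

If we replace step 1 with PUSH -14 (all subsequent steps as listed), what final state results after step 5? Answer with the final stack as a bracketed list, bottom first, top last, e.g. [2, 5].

(re-executing from step 1 with the substitution; state before step 1: [9])
1 | PUSH -14 | [9, -14]
2 | DUP | [9, -14, -14]
3 | DUP | [9, -14, -14, -14]
4 | DROP | [9, -14, -14]
5 | PUSH -90 | [9, -14, -14, -90]

[9, -14, -14, -90]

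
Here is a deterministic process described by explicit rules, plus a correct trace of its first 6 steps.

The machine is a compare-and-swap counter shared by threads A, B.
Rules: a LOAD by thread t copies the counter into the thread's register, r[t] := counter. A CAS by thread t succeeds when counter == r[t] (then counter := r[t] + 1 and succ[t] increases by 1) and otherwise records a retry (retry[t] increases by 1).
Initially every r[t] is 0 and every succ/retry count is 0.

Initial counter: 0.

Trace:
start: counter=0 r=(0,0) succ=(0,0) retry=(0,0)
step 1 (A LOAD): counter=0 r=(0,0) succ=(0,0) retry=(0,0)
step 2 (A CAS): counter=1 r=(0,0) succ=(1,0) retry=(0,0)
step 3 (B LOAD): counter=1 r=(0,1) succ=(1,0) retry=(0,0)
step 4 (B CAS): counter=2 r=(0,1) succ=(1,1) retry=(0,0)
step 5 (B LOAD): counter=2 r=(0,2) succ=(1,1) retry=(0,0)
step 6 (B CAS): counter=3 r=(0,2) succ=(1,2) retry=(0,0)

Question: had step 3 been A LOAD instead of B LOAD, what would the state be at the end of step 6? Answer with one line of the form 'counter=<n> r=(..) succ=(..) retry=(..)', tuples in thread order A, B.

counter=2 r=(1,1) succ=(1,1) retry=(0,1)

(re-executing from step 3 with the substitution; state before step 3: counter=1 r=(0,0) succ=(1,0) retry=(0,0))
step 3 (A LOAD): counter=1 r=(1,0) succ=(1,0) retry=(0,0)
step 4 (B CAS): counter=1 r=(1,0) succ=(1,0) retry=(0,1)
step 5 (B LOAD): counter=1 r=(1,1) succ=(1,0) retry=(0,1)
step 6 (B CAS): counter=2 r=(1,1) succ=(1,1) retry=(0,1)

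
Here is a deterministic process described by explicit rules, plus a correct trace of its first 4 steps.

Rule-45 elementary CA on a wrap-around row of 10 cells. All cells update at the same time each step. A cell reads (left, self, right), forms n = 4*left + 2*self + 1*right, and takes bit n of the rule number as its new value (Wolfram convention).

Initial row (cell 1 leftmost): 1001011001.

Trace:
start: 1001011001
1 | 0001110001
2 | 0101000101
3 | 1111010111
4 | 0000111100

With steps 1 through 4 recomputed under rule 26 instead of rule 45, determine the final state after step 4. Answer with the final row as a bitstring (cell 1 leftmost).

(re-executing steps 1..4 under rule 26; state before step 1: 1001011001)
1 | 0110010111
2 | 0101100100
3 | 1001011010
4 | 0110010000

0110010000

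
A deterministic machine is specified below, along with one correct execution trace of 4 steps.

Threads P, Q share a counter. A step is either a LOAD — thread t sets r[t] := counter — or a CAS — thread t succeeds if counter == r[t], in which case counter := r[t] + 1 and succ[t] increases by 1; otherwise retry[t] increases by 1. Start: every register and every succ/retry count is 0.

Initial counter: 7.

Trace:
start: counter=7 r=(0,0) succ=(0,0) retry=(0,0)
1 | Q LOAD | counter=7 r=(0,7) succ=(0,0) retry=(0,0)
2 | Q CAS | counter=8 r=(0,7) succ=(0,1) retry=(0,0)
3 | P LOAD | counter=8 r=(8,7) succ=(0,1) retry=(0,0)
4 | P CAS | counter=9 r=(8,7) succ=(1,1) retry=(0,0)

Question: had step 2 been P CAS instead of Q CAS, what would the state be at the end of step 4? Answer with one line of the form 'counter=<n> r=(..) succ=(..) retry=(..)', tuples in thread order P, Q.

counter=8 r=(7,7) succ=(1,0) retry=(1,0)

(re-executing from step 2 with the substitution; state before step 2: counter=7 r=(0,7) succ=(0,0) retry=(0,0))
2 | P CAS | counter=7 r=(0,7) succ=(0,0) retry=(1,0)
3 | P LOAD | counter=7 r=(7,7) succ=(0,0) retry=(1,0)
4 | P CAS | counter=8 r=(7,7) succ=(1,0) retry=(1,0)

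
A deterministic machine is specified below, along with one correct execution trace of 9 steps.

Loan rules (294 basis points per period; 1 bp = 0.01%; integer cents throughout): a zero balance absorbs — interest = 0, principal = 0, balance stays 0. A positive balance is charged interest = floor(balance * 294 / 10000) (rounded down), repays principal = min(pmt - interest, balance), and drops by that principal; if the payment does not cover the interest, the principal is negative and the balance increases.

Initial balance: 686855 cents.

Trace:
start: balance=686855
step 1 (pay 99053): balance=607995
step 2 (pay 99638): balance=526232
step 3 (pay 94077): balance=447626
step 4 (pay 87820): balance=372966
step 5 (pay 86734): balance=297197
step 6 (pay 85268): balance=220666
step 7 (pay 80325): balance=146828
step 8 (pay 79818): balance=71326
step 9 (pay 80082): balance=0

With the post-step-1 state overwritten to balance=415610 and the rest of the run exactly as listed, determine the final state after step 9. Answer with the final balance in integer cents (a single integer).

state after step 1 := balance=415610
step 2 (pay 99638): balance=328190
step 3 (pay 94077): balance=243761
step 4 (pay 87820): balance=163107
step 5 (pay 86734): balance=81168
step 6 (pay 85268): balance=0
step 7 (pay 80325): balance=0
step 8 (pay 79818): balance=0
step 9 (pay 80082): balance=0

0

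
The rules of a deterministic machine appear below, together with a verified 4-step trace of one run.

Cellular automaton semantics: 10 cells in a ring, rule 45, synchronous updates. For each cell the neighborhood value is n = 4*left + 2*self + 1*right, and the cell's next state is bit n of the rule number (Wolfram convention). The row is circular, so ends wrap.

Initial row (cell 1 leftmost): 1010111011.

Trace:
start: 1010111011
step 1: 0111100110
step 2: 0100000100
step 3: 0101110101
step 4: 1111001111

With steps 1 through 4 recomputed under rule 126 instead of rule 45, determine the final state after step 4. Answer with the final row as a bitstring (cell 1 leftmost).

1111111011

(re-executing steps 1..4 under rule 126; state before step 1: 1010111011)
step 1: 1111101110
step 2: 1000111011
step 3: 1101101110
step 4: 1111111011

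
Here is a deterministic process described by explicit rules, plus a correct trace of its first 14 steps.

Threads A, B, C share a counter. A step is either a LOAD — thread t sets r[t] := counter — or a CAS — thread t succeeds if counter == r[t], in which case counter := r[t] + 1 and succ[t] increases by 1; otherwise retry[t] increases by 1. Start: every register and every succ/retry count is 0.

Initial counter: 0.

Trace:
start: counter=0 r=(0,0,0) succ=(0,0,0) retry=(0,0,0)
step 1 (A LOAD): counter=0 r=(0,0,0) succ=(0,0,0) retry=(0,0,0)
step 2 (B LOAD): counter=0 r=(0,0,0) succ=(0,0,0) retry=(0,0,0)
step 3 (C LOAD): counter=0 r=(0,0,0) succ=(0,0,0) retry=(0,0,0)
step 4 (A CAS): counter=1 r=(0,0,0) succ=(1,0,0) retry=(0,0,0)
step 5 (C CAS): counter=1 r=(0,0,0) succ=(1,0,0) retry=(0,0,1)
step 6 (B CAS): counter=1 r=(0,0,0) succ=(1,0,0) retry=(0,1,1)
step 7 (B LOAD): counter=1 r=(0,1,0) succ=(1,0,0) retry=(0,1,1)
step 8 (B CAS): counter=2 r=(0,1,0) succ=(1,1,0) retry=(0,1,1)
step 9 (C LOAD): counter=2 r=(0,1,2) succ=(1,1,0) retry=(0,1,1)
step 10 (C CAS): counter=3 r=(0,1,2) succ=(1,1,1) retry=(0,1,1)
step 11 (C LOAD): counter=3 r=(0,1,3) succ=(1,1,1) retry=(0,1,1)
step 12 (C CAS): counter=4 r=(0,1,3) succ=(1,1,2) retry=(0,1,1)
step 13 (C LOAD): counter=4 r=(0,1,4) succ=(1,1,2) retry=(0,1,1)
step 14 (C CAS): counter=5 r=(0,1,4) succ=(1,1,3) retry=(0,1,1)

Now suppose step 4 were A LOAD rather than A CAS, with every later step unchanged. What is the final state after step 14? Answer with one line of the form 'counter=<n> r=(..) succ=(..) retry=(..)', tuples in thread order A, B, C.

counter=5 r=(0,1,4) succ=(0,1,4) retry=(0,1,0)

(re-executing from step 4 with the substitution; state before step 4: counter=0 r=(0,0,0) succ=(0,0,0) retry=(0,0,0))
step 4 (A LOAD): counter=0 r=(0,0,0) succ=(0,0,0) retry=(0,0,0)
step 5 (C CAS): counter=1 r=(0,0,0) succ=(0,0,1) retry=(0,0,0)
step 6 (B CAS): counter=1 r=(0,0,0) succ=(0,0,1) retry=(0,1,0)
step 7 (B LOAD): counter=1 r=(0,1,0) succ=(0,0,1) retry=(0,1,0)
step 8 (B CAS): counter=2 r=(0,1,0) succ=(0,1,1) retry=(0,1,0)
step 9 (C LOAD): counter=2 r=(0,1,2) succ=(0,1,1) retry=(0,1,0)
step 10 (C CAS): counter=3 r=(0,1,2) succ=(0,1,2) retry=(0,1,0)
step 11 (C LOAD): counter=3 r=(0,1,3) succ=(0,1,2) retry=(0,1,0)
step 12 (C CAS): counter=4 r=(0,1,3) succ=(0,1,3) retry=(0,1,0)
step 13 (C LOAD): counter=4 r=(0,1,4) succ=(0,1,3) retry=(0,1,0)
step 14 (C CAS): counter=5 r=(0,1,4) succ=(0,1,4) retry=(0,1,0)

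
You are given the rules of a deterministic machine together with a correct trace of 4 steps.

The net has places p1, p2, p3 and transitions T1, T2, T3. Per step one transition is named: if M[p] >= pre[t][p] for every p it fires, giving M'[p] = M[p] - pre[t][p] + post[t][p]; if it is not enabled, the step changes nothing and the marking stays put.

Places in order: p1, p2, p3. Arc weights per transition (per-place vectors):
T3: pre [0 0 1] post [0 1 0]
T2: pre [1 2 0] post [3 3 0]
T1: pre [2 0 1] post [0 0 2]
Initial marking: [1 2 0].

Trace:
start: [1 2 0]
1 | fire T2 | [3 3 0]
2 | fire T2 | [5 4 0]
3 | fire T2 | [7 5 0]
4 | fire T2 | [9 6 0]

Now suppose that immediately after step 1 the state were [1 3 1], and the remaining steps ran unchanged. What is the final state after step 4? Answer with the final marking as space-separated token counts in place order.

state after step 1 := [1 3 1]
2 | fire T2 | [3 4 1]
3 | fire T2 | [5 5 1]
4 | fire T2 | [7 6 1]

7 6 1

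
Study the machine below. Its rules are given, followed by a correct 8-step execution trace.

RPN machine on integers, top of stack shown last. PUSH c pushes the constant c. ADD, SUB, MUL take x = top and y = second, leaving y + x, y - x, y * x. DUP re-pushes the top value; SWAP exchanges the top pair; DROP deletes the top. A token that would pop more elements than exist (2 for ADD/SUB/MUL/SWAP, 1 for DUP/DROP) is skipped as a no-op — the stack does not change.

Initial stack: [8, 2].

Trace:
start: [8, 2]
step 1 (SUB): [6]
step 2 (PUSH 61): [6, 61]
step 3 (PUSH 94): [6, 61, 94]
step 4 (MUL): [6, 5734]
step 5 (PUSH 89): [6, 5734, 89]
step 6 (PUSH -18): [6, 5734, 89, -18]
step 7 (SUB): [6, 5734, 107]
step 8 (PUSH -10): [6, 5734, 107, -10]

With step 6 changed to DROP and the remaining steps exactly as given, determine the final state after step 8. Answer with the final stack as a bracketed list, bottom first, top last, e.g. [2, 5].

(re-executing from step 6 with the substitution; state before step 6: [6, 5734, 89])
step 6 (DROP): [6, 5734]
step 7 (SUB): [-5728]
step 8 (PUSH -10): [-5728, -10]

[-5728, -10]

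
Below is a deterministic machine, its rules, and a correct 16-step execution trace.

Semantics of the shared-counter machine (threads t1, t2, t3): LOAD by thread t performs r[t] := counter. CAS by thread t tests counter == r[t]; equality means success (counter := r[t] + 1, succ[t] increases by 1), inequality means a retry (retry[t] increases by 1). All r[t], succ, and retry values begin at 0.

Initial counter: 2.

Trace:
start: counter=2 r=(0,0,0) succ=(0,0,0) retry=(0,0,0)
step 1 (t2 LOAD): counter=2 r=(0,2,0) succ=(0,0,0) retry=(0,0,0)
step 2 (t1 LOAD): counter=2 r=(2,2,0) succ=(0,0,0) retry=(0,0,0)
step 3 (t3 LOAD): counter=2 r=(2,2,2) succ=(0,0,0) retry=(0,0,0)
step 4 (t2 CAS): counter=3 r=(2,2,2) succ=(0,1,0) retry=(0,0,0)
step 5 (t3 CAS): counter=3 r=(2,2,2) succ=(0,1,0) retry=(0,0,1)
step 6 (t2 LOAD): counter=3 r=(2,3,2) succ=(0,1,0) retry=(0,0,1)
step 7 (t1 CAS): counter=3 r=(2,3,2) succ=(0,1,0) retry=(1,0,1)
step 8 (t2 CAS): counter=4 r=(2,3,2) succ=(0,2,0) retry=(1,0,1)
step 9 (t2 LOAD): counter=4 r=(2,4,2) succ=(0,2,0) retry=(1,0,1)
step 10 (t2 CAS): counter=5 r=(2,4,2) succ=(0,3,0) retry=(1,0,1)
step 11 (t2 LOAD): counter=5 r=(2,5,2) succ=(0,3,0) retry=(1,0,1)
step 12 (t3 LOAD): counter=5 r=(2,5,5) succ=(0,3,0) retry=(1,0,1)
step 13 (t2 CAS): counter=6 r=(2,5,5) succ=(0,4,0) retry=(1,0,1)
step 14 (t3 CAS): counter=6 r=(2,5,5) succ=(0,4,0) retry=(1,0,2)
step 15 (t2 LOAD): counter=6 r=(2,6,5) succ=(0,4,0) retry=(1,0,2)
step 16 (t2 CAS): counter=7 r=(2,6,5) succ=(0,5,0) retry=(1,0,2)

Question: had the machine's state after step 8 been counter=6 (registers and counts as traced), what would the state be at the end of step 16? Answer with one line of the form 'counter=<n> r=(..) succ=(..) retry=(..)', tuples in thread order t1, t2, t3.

counter=9 r=(2,8,7) succ=(0,5,0) retry=(1,0,2)

state after step 8 := counter=6 r=(2,3,2) succ=(0,2,0) retry=(1,0,1)
step 9 (t2 LOAD): counter=6 r=(2,6,2) succ=(0,2,0) retry=(1,0,1)
step 10 (t2 CAS): counter=7 r=(2,6,2) succ=(0,3,0) retry=(1,0,1)
step 11 (t2 LOAD): counter=7 r=(2,7,2) succ=(0,3,0) retry=(1,0,1)
step 12 (t3 LOAD): counter=7 r=(2,7,7) succ=(0,3,0) retry=(1,0,1)
step 13 (t2 CAS): counter=8 r=(2,7,7) succ=(0,4,0) retry=(1,0,1)
step 14 (t3 CAS): counter=8 r=(2,7,7) succ=(0,4,0) retry=(1,0,2)
step 15 (t2 LOAD): counter=8 r=(2,8,7) succ=(0,4,0) retry=(1,0,2)
step 16 (t2 CAS): counter=9 r=(2,8,7) succ=(0,5,0) retry=(1,0,2)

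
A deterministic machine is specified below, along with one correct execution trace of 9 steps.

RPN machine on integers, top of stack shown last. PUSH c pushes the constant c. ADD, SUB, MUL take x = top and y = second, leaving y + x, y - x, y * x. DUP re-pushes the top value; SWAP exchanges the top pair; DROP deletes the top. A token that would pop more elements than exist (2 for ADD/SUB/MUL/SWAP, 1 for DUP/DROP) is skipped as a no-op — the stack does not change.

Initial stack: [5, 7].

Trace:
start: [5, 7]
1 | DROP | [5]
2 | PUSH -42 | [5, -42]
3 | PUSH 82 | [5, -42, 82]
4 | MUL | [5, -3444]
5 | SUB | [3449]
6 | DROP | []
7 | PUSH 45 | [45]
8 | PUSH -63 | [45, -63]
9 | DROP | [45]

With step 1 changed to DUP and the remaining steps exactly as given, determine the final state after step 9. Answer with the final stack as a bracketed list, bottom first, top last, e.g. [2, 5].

[5, 7, 45]

(re-executing from step 1 with the substitution; state before step 1: [5, 7])
1 | DUP | [5, 7, 7]
2 | PUSH -42 | [5, 7, 7, -42]
3 | PUSH 82 | [5, 7, 7, -42, 82]
4 | MUL | [5, 7, 7, -3444]
5 | SUB | [5, 7, 3451]
6 | DROP | [5, 7]
7 | PUSH 45 | [5, 7, 45]
8 | PUSH -63 | [5, 7, 45, -63]
9 | DROP | [5, 7, 45]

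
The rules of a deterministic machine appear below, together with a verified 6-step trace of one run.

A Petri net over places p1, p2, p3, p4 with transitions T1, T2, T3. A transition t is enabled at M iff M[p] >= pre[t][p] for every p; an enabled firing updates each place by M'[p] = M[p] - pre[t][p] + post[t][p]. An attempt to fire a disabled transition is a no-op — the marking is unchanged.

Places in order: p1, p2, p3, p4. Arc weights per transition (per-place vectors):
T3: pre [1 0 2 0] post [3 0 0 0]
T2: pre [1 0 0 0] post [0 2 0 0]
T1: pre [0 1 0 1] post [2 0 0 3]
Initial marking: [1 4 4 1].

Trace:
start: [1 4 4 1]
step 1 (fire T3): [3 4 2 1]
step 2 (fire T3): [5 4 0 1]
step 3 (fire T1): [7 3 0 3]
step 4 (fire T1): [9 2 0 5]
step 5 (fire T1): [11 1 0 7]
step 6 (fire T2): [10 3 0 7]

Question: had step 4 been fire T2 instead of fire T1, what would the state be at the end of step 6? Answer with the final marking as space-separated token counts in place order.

(re-executing from step 4 with the substitution; state before step 4: [7 3 0 3])
step 4 (fire T2): [6 5 0 3]
step 5 (fire T1): [8 4 0 5]
step 6 (fire T2): [7 6 0 5]

7 6 0 5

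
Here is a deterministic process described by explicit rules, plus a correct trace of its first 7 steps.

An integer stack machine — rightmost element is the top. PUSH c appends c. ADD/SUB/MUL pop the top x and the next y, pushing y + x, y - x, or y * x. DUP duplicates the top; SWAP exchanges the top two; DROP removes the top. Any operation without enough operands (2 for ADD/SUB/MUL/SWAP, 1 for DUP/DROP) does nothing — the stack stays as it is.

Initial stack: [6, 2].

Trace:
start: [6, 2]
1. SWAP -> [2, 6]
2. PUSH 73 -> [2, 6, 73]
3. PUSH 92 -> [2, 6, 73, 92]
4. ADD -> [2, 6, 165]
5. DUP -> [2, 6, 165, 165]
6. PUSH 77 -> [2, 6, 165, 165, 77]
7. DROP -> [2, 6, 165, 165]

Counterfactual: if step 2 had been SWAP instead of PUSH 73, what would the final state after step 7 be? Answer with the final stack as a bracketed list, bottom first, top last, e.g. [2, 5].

[6, 94, 94]

(re-executing from step 2 with the substitution; state before step 2: [2, 6])
2. SWAP -> [6, 2]
3. PUSH 92 -> [6, 2, 92]
4. ADD -> [6, 94]
5. DUP -> [6, 94, 94]
6. PUSH 77 -> [6, 94, 94, 77]
7. DROP -> [6, 94, 94]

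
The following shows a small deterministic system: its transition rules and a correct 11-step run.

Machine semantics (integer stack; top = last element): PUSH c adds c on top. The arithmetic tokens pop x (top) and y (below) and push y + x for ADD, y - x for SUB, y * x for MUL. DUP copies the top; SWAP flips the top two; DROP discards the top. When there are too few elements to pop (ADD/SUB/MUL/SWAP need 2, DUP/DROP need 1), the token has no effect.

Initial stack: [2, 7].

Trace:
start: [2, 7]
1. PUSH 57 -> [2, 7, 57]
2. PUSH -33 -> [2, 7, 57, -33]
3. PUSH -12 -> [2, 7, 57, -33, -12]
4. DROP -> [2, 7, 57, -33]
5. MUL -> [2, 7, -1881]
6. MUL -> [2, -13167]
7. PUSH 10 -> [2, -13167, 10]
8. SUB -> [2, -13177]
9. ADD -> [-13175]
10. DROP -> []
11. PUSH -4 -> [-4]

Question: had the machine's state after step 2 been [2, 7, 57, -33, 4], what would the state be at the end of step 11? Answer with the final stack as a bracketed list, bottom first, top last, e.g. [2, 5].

state after step 2 := [2, 7, 57, -33, 4]
3. PUSH -12 -> [2, 7, 57, -33, 4, -12]
4. DROP -> [2, 7, 57, -33, 4]
5. MUL -> [2, 7, 57, -132]
6. MUL -> [2, 7, -7524]
7. PUSH 10 -> [2, 7, -7524, 10]
8. SUB -> [2, 7, -7534]
9. ADD -> [2, -7527]
10. DROP -> [2]
11. PUSH -4 -> [2, -4]

[2, -4]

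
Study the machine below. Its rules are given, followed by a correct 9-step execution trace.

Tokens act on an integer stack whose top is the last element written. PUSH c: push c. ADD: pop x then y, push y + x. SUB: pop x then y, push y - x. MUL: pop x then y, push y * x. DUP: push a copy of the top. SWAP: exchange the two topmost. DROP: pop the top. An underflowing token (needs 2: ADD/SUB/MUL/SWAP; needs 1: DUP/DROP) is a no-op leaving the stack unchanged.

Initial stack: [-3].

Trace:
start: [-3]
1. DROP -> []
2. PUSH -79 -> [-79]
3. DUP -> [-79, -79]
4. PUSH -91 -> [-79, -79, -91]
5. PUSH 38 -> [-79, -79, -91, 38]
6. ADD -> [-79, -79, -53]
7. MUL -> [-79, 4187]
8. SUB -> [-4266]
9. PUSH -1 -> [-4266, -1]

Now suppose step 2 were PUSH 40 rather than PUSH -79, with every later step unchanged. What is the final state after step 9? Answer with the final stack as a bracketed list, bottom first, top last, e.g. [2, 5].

[2160, -1]

(re-executing from step 2 with the substitution; state before step 2: [])
2. PUSH 40 -> [40]
3. DUP -> [40, 40]
4. PUSH -91 -> [40, 40, -91]
5. PUSH 38 -> [40, 40, -91, 38]
6. ADD -> [40, 40, -53]
7. MUL -> [40, -2120]
8. SUB -> [2160]
9. PUSH -1 -> [2160, -1]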